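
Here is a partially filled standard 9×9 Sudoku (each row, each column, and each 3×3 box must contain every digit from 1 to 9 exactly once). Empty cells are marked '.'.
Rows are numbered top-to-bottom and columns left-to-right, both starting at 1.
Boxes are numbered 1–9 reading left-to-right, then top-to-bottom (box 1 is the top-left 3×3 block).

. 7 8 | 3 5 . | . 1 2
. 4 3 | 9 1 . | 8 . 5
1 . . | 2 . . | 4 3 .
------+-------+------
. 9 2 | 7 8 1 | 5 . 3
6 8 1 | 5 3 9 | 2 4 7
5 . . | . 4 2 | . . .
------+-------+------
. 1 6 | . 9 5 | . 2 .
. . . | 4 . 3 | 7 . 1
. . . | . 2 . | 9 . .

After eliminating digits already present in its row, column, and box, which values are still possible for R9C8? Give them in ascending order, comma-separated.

5,6,8

Row 9 already contains {2, 9}.
Column 8 already contains {1, 2, 3, 4}.
Its 3×3 block (box 9) already contains {1, 2, 7, 9}.
Removing those from 1–9 leaves {5, 6, 8} as the candidates for R9C8.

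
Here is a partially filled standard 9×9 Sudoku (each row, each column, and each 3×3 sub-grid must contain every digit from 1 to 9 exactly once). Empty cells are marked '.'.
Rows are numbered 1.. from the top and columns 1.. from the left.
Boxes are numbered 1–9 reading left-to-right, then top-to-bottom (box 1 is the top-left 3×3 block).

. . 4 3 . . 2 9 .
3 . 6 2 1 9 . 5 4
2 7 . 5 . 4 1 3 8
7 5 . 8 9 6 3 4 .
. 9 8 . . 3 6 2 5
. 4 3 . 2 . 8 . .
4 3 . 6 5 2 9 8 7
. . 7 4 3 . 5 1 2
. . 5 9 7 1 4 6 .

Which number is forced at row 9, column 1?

8

Row 9 already contains {1, 4, 5, 6, 7, 9}.
Column 1 already contains {2, 3, 4, 7}.
Its 3×3 block (box 7) already contains {3, 4, 5, 7}.
The only value from 1–9 not eliminated is 8, so row 9, column 1 = 8.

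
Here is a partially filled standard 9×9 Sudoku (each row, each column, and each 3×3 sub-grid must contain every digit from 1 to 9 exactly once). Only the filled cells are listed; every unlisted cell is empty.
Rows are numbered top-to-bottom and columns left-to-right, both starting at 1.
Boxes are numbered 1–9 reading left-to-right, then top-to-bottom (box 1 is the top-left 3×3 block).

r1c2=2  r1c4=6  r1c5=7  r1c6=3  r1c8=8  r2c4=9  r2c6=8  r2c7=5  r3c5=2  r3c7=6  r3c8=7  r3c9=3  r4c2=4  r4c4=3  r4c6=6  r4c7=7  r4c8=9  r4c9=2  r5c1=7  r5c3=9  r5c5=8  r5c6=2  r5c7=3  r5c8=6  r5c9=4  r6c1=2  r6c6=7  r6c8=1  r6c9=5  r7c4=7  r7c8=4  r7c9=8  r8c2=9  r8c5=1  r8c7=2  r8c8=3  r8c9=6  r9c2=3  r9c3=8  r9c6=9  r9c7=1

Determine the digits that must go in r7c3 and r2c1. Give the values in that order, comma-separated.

For r7c3:
  Consider where 2 can go in row 7.
  r7c1 is out (column 1 already has a 2).
  r7c2 is out (column 2 already has a 2).
  r7c5 is out (column 5 already has a 2).
  r7c6 is out (column 6 already has a 2).
  r7c7 is out (column 7 already has a 2).
  So the only cell in row 7 that can hold 2 is r7c3.
  So r7c3 = 2.
For r2c1:
  Consider where 3 can go in column 1.
  r1c1 is out (row 1 already has a 3). r3c1 is out (row 3 already has a 3). r4c1 is out (row 4 already has a 3). r7c1 is out (box 7 already has a 3). The remaining empty cells in column 1 are similarly blocked.
  So the only cell in column 1 that can hold 3 is r2c1.
  So r2c1 = 3.

2,3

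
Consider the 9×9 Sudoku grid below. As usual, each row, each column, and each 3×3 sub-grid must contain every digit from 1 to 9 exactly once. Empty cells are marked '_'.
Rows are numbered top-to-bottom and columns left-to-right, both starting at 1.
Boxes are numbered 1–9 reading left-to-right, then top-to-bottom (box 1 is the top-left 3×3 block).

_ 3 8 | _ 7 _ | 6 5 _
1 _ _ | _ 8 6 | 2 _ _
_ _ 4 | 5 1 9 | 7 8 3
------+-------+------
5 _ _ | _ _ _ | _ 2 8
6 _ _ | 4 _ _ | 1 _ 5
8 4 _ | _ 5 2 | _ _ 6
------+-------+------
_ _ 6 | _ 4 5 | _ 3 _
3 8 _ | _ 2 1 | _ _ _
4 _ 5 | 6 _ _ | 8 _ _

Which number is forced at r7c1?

7

Cell r7c1 itself could take any of {2, 7, 9} by direct elimination.
Consider where 7 can go in column 1.
r1c1 is out (row 1 already has a 7).
r3c1 is out (row 3 already has a 7).
So the only cell in column 1 that can hold 7 is r7c1.
Therefore r7c1 = 7.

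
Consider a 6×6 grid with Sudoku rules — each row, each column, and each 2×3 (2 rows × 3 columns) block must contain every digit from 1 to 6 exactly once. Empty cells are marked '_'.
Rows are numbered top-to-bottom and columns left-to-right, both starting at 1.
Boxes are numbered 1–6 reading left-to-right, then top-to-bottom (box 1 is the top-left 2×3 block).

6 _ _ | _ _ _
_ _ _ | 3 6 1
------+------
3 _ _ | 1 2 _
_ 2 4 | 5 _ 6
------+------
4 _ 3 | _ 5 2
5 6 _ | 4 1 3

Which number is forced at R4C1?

1

Row 4 already contains {2, 4, 5, 6}.
Column 1 already contains {3, 4, 5, 6}.
Its 2×3 block (box 3) already contains {2, 3, 4}.
The only value from 1–6 not eliminated is 1, so R4C1 = 1.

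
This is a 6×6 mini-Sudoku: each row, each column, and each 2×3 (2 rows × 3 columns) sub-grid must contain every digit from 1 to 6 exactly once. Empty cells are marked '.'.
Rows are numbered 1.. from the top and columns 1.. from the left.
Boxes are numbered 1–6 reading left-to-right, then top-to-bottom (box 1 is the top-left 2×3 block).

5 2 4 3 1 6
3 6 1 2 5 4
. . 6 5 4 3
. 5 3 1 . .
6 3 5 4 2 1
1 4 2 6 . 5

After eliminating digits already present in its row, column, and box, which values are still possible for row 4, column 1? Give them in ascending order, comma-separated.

2,4

Row 4 already contains {1, 3, 5}.
Column 1 already contains {1, 3, 5, 6}.
Its 2×3 block (box 3) already contains {3, 5, 6}.
Removing those from 1–6 leaves {2, 4} as the candidates for row 4, column 1.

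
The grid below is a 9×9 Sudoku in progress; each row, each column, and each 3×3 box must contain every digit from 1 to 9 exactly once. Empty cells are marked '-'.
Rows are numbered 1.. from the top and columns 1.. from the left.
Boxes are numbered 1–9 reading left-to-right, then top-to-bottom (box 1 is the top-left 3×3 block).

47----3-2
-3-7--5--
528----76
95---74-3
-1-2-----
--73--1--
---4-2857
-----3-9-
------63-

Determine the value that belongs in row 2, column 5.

2

Cell row 2, column 5 itself could take any of {1, 2, 4, 6, 8, 9} by direct elimination.
Consider where 2 can go in box 2.
row 1, column 4 is out (row 1 already has a 2). row 1, column 5 is out (row 1 already has a 2). row 1, column 6 is out (row 1 already has a 2). row 2, column 6 is out (column 6 already has a 2). The remaining empty cells in box 2 are similarly blocked.
So the only cell in box 2 that can hold 2 is row 2, column 5.
Therefore row 2, column 5 = 2.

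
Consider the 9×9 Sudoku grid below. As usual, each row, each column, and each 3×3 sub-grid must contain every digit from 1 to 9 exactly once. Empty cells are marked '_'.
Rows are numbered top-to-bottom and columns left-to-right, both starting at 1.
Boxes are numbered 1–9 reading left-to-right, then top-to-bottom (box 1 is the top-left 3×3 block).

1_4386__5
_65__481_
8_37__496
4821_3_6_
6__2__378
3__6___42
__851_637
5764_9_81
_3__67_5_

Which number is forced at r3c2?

Row 3 already contains {3, 4, 6, 7, 8, 9}.
Column 2 already contains {3, 6, 7, 8}.
Its 3×3 block (box 1) already contains {1, 3, 4, 5, 6, 8}.
The only value from 1–9 not eliminated is 2, so r3c2 = 2.

2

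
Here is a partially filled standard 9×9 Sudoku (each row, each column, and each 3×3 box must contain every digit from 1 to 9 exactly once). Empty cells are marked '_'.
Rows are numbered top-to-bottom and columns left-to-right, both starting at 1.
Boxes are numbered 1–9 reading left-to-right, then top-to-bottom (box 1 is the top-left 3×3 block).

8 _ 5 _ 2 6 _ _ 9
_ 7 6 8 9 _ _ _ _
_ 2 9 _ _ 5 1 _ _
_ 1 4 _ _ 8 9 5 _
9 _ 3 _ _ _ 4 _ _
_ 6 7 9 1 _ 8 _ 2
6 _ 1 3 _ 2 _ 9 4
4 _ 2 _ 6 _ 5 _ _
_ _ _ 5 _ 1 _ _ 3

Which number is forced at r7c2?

5

Cell r7c2 itself could take any of {5, 8} by direct elimination.
Consider where 5 can go in row 7.
r7c5 is out (box 8 already has a 5).
r7c7 is out (column 7 already has a 5).
So the only cell in row 7 that can hold 5 is r7c2.
Therefore r7c2 = 5.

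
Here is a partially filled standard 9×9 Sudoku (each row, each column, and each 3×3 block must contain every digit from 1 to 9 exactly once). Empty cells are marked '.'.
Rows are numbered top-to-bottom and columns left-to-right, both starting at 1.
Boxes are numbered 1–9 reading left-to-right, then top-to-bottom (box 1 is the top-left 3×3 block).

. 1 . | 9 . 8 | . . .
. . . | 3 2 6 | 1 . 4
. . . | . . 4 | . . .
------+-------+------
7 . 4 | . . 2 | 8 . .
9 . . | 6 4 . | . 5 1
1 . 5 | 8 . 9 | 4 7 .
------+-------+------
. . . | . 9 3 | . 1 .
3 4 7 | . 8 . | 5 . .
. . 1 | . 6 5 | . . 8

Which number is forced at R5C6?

Row 5 already contains {1, 4, 5, 6, 9}.
Column 6 already contains {2, 3, 4, 5, 6, 8, 9}.
Its 3×3 block (box 5) already contains {2, 4, 6, 8, 9}.
The only value from 1–9 not eliminated is 7, so R5C6 = 7.

7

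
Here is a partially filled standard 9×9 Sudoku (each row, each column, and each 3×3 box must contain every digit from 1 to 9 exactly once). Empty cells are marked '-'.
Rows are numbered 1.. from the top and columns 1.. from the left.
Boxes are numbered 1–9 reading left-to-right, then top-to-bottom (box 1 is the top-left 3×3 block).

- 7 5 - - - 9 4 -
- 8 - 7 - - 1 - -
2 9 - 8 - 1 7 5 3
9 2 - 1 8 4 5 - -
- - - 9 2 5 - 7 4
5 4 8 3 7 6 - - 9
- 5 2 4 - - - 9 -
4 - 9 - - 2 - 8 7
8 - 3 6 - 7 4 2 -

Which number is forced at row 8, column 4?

Row 8 already contains {2, 4, 7, 8, 9}.
Column 4 already contains {1, 3, 4, 6, 7, 8, 9}.
Its 3×3 block (box 8) already contains {2, 4, 6, 7}.
The only value from 1–9 not eliminated is 5, so row 8, column 4 = 5.

5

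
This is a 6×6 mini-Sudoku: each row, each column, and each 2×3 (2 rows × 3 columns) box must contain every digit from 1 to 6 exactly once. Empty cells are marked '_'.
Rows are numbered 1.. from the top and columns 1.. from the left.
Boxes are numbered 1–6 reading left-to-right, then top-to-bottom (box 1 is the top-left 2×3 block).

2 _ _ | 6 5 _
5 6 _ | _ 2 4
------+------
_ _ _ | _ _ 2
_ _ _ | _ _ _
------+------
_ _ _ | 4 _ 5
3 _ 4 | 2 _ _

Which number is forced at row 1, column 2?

4

Cell row 1, column 2 itself could take any of {1, 3, 4} by direct elimination.
Consider where 4 can go in row 1.
row 1, column 3 is out (column 3 already has a 4).
row 1, column 6 is out (column 6 already has a 4).
So the only cell in row 1 that can hold 4 is row 1, column 2.
Therefore row 1, column 2 = 4.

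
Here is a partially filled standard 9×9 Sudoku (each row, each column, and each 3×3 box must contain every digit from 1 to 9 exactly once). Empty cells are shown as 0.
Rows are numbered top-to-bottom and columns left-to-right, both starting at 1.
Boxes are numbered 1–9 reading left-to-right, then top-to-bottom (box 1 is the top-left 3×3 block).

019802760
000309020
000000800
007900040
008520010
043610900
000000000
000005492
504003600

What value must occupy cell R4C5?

Cell R4C5 itself could take any of {3, 8} by direct elimination.
Consider where 3 can go in column 5.
R1C5 is out (box 2 already has a 3). R2C5 is out (row 2 already has a 3). R3C5 is out (box 2 already has a 3). R7C5 is out (box 8 already has a 3). The remaining empty cells in column 5 are similarly blocked.
So the only cell in column 5 that can hold 3 is R4C5.
Therefore R4C5 = 3.

3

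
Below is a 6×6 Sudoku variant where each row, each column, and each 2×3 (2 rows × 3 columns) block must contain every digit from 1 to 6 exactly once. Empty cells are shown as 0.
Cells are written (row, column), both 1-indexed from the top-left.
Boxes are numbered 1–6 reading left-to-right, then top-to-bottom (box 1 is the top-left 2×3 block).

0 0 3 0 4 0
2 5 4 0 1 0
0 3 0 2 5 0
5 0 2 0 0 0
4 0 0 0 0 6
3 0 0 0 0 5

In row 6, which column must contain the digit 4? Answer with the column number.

Consider where 4 can go in row 6.
(6,2) is out (box 5 already has a 4).
(6,3) is out (column 3 already has a 4).
(6,5) is out (column 5 already has a 4).
So the only cell in row 6 that can hold 4 is (6,4).
That is column 4.

4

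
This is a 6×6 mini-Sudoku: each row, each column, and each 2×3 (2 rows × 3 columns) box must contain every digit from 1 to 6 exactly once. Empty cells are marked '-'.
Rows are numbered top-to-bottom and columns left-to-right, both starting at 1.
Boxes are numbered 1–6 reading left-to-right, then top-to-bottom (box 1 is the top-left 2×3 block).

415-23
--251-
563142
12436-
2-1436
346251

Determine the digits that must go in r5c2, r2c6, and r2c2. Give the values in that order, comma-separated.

For r5c2:
  Row 5 already contains {1, 2, 3, 4, 6}.
  Column 2 already contains {1, 2, 4, 6}.
  Its 2×3 block (box 5) already contains {1, 2, 3, 4, 6}.
  The only value from 1–6 not eliminated is 5, so r5c2 = 5.
For r2c6:
  Row 2 already contains {1, 2, 5}.
  Column 6 already contains {1, 2, 3, 6}.
  Its 2×3 block (box 2) already contains {1, 2, 3, 5}.
  The only value from 1–6 not eliminated is 4, so r2c6 = 4.
For r2c2:
  Row 2 already contains {1, 2, 5}.
  Column 2 already contains {1, 2, 4, 6}.
  Its 2×3 block (box 1) already contains {1, 2, 4, 5}.
  The only value from 1–6 not eliminated is 3, so r2c2 = 3.

5,4,3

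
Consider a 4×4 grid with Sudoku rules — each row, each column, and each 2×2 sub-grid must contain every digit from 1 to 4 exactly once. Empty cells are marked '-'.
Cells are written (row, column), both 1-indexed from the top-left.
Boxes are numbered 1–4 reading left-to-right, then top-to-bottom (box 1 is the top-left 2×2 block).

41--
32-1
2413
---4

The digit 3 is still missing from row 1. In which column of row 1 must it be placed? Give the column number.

3

Consider where 3 can go in row 1.
(1,4) is out (column 4 already has a 3).
So the only cell in row 1 that can hold 3 is (1,3).
That is column 3.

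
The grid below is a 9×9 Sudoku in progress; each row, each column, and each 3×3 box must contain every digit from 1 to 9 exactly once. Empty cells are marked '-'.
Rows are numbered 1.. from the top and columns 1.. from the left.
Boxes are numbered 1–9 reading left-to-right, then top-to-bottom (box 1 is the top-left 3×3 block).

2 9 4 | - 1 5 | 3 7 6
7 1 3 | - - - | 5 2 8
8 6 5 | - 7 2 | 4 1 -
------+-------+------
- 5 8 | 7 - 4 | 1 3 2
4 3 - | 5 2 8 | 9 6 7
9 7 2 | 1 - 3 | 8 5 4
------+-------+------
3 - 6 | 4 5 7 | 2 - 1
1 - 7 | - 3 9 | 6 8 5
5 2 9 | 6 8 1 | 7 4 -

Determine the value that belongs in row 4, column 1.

Row 4 already contains {1, 2, 3, 4, 5, 7, 8}.
Column 1 already contains {1, 2, 3, 4, 5, 7, 8, 9}.
Its 3×3 block (box 4) already contains {2, 3, 4, 5, 7, 8, 9}.
The only value from 1–9 not eliminated is 6, so row 4, column 1 = 6.

6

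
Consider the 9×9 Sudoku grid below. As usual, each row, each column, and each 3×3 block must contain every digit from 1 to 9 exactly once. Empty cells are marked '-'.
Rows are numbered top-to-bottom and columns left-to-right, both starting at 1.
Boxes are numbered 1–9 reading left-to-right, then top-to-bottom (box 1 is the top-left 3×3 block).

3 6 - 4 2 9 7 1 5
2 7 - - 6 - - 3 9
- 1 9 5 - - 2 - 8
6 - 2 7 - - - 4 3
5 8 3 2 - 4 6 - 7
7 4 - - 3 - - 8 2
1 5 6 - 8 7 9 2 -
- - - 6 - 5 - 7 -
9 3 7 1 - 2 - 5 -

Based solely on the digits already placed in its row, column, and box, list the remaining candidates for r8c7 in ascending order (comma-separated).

1,3,4,8

Row 8 already contains {5, 6, 7}.
Column 7 already contains {2, 6, 7, 9}.
Its 3×3 block (box 9) already contains {2, 5, 7, 9}.
Removing those from 1–9 leaves {1, 3, 4, 8} as the candidates for r8c7.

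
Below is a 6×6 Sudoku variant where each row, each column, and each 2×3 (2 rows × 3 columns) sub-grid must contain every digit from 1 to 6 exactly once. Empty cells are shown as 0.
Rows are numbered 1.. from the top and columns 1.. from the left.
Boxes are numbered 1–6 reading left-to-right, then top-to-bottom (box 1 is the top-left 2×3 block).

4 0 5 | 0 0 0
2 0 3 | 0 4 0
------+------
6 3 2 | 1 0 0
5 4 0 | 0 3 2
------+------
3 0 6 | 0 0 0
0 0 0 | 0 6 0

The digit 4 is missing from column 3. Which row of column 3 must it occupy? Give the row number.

6

Consider where 4 can go in column 3.
row 4, column 3 is out (row 4 already has a 4).
So the only cell in column 3 that can hold 4 is row 6, column 3.
That is row 6.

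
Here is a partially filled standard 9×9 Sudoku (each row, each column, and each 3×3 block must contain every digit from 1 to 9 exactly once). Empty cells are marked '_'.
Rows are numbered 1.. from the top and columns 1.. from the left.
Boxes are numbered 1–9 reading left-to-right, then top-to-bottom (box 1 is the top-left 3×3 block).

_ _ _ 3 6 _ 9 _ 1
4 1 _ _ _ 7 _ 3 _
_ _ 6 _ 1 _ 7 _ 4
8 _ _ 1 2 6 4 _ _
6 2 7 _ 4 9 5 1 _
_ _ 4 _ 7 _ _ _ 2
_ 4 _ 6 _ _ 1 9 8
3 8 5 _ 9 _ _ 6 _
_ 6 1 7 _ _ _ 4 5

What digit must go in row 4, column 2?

Cell row 4, column 2 itself could take any of {3, 5, 9} by direct elimination.
Consider where 5 can go in row 4.
row 4, column 3 is out (column 3 already has a 5).
row 4, column 8 is out (box 6 already has a 5).
row 4, column 9 is out (column 9 already has a 5).
So the only cell in row 4 that can hold 5 is row 4, column 2.
Therefore row 4, column 2 = 5.

5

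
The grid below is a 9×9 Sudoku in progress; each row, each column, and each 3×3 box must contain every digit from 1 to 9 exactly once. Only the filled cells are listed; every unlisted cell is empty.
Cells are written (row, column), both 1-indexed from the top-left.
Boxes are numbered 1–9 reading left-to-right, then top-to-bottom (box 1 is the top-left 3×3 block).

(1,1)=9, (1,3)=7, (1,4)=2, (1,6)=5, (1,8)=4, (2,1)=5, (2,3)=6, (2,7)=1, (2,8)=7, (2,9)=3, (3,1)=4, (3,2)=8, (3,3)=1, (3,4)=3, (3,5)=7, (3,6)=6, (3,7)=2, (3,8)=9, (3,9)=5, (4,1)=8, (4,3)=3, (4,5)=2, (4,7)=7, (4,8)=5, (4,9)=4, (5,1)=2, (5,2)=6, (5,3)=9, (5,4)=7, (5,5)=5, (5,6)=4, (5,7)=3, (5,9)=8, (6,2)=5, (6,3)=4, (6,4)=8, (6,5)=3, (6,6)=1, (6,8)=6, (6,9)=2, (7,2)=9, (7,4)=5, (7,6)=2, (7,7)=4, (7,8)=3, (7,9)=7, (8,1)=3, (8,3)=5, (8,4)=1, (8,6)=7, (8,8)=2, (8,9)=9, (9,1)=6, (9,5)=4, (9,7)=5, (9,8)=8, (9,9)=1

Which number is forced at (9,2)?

Cell (9,2) itself could take any of {2, 7} by direct elimination.
Consider where 7 can go in row 9.
(9,3) is out (column 3 already has a 7).
(9,4) is out (column 4 already has a 7).
(9,6) is out (column 6 already has a 7).
So the only cell in row 9 that can hold 7 is (9,2).
Therefore (9,2) = 7.

7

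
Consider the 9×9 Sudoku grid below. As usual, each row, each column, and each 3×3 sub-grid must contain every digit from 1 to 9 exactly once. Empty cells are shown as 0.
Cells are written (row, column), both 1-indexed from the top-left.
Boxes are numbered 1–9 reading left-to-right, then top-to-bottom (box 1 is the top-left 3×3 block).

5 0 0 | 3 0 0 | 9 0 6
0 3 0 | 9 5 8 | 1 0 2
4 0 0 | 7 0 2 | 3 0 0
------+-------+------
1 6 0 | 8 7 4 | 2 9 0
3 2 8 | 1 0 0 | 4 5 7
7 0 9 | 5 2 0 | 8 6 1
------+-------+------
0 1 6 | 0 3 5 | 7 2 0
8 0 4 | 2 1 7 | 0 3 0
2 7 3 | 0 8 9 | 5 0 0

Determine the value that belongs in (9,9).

4

Row 9 already contains {2, 3, 5, 7, 8, 9}.
Column 9 already contains {1, 2, 6, 7}.
Its 3×3 block (box 9) already contains {2, 3, 5, 7}.
The only value from 1–9 not eliminated is 4, so (9,9) = 4.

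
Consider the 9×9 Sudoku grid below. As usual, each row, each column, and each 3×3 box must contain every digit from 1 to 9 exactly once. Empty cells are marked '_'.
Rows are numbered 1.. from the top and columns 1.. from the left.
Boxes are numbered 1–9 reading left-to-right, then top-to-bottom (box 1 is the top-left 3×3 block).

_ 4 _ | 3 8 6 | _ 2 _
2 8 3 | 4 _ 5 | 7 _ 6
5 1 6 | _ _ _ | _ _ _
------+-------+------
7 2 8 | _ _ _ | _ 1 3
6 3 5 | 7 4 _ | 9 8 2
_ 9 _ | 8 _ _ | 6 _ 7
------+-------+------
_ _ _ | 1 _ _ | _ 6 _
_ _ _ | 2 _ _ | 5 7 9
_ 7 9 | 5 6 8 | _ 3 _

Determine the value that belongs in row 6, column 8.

Cell row 6, column 8 itself could take any of {4, 5} by direct elimination.
Consider where 5 can go in column 8.
row 2, column 8 is out (row 2 already has a 5).
row 3, column 8 is out (row 3 already has a 5).
So the only cell in column 8 that can hold 5 is row 6, column 8.
Therefore row 6, column 8 = 5.

5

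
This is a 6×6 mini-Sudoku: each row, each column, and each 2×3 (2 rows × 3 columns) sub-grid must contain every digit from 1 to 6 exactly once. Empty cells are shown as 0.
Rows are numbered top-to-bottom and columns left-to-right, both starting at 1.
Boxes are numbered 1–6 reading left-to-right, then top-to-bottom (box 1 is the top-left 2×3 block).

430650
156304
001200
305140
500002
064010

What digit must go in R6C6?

3

Cell R6C6 itself could take any of {3, 5} by direct elimination.
Consider where 3 can go in row 6.
R6C1 is out (column 1 already has a 3).
R6C4 is out (column 4 already has a 3).
So the only cell in row 6 that can hold 3 is R6C6.
Therefore R6C6 = 3.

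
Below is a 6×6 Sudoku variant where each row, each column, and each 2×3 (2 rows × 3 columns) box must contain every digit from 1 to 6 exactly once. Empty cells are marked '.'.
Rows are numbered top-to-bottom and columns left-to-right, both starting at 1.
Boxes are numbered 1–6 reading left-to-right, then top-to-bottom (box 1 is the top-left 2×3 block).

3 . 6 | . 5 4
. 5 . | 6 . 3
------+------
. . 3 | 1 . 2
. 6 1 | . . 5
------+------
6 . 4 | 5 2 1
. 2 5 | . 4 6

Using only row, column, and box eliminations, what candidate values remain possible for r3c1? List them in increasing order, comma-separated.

4,5

Row 3 already contains {1, 2, 3}.
Column 1 already contains {3, 6}.
Its 2×3 block (box 3) already contains {1, 3, 6}.
Removing those from 1–6 leaves {4, 5} as the candidates for r3c1.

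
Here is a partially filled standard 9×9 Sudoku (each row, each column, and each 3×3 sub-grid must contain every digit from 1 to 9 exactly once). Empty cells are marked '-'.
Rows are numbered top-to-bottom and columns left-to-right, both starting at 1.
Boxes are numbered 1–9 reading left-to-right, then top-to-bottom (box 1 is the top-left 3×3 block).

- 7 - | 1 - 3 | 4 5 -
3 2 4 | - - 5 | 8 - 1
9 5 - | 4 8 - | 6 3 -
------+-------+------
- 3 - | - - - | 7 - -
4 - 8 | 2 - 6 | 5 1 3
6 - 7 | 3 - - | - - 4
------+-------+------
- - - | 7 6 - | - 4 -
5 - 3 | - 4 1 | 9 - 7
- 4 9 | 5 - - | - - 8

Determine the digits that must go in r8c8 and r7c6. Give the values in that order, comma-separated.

For r8c8:
  Consider where 2 can go in row 8.
  r8c2 is out (column 2 already has a 2).
  r8c4 is out (column 4 already has a 2).
  So the only cell in row 8 that can hold 2 is r8c8.
  So r8c8 = 2.
For r7c6:
  Consider where 9 can go in row 7.
  r7c1 is out (column 1 already has a 9).
  r7c2 is out (box 7 already has a 9).
  r7c3 is out (column 3 already has a 9).
  r7c7 is out (column 7 already has a 9).
  r7c9 is out (box 9 already has a 9).
  So the only cell in row 7 that can hold 9 is r7c6.
  So r7c6 = 9.

2,9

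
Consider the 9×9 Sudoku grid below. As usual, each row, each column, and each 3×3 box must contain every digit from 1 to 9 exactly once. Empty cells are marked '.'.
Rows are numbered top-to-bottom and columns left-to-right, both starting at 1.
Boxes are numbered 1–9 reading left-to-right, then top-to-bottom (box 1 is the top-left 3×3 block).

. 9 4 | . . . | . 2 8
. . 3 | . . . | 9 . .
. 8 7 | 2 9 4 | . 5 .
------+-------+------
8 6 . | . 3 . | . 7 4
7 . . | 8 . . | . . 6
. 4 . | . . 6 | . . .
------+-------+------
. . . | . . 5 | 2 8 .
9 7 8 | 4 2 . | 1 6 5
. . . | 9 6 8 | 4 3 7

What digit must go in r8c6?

Row 8 already contains {1, 2, 4, 5, 6, 7, 8, 9}.
Column 6 already contains {4, 5, 6, 8}.
Its 3×3 block (box 8) already contains {2, 4, 5, 6, 8, 9}.
The only value from 1–9 not eliminated is 3, so r8c6 = 3.

3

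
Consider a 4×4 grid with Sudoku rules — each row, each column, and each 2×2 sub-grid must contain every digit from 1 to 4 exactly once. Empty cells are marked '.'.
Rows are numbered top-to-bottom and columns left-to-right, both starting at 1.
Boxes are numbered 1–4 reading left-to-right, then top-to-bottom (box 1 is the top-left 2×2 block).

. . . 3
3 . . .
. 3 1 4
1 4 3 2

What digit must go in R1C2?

Cell R1C2 itself could take any of {1, 2} by direct elimination.
Consider where 1 can go in row 1.
R1C1 is out (column 1 already has a 1).
R1C3 is out (column 3 already has a 1).
So the only cell in row 1 that can hold 1 is R1C2.
Therefore R1C2 = 1.

1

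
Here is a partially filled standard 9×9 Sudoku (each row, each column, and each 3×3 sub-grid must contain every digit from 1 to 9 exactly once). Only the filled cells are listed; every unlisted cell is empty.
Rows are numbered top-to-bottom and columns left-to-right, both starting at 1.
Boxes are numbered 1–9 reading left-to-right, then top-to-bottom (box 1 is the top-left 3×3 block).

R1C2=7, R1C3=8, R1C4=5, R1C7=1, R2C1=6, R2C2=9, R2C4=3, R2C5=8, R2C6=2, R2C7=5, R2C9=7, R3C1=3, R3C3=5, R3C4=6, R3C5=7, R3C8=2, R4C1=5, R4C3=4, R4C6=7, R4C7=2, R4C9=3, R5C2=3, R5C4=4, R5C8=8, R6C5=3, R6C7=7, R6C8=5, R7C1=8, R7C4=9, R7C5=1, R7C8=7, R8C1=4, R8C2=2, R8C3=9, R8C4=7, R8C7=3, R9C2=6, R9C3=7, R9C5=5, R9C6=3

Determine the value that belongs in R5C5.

Cell R5C5 itself could take any of {2, 6, 9} by direct elimination.
Consider where 2 can go in column 5.
R1C5 is out (box 2 already has a 2).
R4C5 is out (row 4 already has a 2).
R8C5 is out (row 8 already has a 2).
So the only cell in column 5 that can hold 2 is R5C5.
Therefore R5C5 = 2.

2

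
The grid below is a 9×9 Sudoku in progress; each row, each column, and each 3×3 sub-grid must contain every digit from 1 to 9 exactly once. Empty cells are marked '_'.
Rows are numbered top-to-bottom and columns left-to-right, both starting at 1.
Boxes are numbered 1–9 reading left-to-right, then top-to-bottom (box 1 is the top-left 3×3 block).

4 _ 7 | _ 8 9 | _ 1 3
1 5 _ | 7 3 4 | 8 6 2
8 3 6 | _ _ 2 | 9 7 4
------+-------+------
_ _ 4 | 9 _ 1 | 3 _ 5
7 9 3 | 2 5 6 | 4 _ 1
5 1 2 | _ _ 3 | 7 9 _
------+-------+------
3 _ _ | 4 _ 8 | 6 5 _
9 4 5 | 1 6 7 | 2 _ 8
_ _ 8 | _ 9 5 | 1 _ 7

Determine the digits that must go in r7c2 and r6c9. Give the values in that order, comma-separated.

7,6

For r7c2:
  Consider where 7 can go in box 7.
  r7c3 is out (column 3 already has a 7).
  r9c1 is out (row 9 already has a 7).
  r9c2 is out (row 9 already has a 7).
  So the only cell in box 7 that can hold 7 is r7c2.
  So r7c2 = 7.
For r6c9:
  Row 6 already contains {1, 2, 3, 5, 7, 9}.
  Column 9 already contains {1, 2, 3, 4, 5, 7, 8}.
  Its 3×3 block (box 6) already contains {1, 3, 4, 5, 7, 9}.
  The only value from 1–9 not eliminated is 6, so r6c9 = 6.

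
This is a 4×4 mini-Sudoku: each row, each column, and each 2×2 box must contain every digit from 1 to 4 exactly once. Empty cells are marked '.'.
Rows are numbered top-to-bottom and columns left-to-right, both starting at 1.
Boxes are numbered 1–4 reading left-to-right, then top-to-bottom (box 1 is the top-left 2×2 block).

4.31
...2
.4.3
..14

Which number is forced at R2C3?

Row 2 already contains {2}.
Column 3 already contains {1, 3}.
Its 2×2 block (box 2) already contains {1, 2, 3}.
The only value from 1–4 not eliminated is 4, so R2C3 = 4.

4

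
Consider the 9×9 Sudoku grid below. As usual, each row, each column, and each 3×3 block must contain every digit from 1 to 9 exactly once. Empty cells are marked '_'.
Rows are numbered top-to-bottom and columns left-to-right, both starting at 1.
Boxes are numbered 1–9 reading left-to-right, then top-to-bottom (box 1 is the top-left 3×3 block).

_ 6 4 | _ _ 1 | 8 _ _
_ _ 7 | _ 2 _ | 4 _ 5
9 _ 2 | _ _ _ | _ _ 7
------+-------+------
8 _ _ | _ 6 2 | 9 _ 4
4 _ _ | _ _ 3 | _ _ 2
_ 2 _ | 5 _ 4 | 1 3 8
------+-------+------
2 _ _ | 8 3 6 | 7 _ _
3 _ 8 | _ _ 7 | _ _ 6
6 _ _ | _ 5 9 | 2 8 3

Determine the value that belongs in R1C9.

9

Row 1 already contains {1, 4, 6, 8}.
Column 9 already contains {2, 3, 4, 5, 6, 7, 8}.
Its 3×3 block (box 3) already contains {4, 5, 7, 8}.
The only value from 1–9 not eliminated is 9, so R1C9 = 9.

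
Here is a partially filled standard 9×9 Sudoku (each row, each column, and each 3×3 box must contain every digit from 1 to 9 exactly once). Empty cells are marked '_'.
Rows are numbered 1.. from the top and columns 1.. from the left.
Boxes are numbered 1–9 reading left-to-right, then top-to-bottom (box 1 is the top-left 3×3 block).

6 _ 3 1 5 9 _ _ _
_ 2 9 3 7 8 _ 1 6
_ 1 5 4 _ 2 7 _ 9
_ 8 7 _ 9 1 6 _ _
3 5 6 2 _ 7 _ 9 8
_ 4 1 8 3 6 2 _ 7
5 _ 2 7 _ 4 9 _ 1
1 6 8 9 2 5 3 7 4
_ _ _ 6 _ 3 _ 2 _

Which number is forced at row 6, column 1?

Row 6 already contains {1, 2, 3, 4, 6, 7, 8}.
Column 1 already contains {1, 3, 5, 6}.
Its 3×3 block (box 4) already contains {1, 3, 4, 5, 6, 7, 8}.
The only value from 1–9 not eliminated is 9, so row 6, column 1 = 9.

9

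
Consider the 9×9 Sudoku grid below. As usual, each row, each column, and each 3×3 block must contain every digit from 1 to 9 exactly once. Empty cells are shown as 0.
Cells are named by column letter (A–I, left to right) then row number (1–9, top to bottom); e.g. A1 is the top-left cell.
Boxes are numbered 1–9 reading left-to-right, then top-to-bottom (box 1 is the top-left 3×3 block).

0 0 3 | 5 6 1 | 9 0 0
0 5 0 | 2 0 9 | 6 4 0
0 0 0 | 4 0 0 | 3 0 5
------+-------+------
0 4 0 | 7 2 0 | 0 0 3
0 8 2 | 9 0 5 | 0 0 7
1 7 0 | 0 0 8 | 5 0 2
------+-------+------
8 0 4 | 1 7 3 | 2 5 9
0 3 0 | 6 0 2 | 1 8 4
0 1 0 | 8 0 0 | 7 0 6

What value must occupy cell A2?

7

Row 2 already contains {2, 4, 5, 6, 9}.
Column A already contains {1, 8}.
Its 3×3 block (box 1) already contains {3, 5}.
The only value from 1–9 not eliminated is 7, so A2 = 7.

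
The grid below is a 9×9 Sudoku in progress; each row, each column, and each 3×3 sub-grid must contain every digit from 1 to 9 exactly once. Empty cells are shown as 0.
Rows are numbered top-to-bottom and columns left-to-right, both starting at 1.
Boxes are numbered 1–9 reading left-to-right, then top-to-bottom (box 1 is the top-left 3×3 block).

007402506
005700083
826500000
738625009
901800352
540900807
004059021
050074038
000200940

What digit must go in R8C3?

9

Cell R8C3 itself could take any of {2, 9} by direct elimination.
Consider where 9 can go in box 7.
R7C1 is out (row 7 already has a 9). R7C2 is out (row 7 already has a 9). R8C1 is out (column 1 already has a 9). R9C1 is out (row 9 already has a 9). The remaining empty cells in box 7 are similarly blocked.
So the only cell in box 7 that can hold 9 is R8C3.
Therefore R8C3 = 9.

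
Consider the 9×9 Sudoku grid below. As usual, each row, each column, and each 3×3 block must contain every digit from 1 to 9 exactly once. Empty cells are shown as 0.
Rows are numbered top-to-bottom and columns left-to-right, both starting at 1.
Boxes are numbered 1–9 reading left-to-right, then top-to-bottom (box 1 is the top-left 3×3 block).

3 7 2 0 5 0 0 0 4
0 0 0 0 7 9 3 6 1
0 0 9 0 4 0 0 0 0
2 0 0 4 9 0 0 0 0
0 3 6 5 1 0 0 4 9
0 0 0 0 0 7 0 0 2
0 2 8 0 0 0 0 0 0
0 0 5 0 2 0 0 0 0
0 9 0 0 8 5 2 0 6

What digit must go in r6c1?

9

Cell r6c1 itself could take any of {1, 4, 5, 8, 9} by direct elimination.
Consider where 9 can go in box 4.
r4c2 is out (row 4 already has a 9).
r4c3 is out (row 4 already has a 9).
r5c1 is out (row 5 already has a 9).
r6c2 is out (column 2 already has a 9).
r6c3 is out (column 3 already has a 9).
So the only cell in box 4 that can hold 9 is r6c1.
Therefore r6c1 = 9.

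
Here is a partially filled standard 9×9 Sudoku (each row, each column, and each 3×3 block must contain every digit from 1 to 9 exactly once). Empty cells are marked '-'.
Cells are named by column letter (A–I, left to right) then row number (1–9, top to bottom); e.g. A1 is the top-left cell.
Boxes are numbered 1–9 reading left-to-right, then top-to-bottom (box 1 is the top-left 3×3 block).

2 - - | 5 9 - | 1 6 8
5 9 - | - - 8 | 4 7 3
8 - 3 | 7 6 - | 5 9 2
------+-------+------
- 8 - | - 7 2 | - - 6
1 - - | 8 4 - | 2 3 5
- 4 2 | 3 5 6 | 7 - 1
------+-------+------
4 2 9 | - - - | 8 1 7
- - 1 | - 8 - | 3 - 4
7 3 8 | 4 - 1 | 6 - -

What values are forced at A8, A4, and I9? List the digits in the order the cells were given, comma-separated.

For A8:
  Row 8 already contains {1, 3, 4, 8}.
  Column A already contains {1, 2, 4, 5, 7, 8}.
  Its 3×3 block (box 7) already contains {1, 2, 3, 4, 7, 8, 9}.
  The only value from 1–9 not eliminated is 6, so A8 = 6.
For A4:
  Consider where 3 can go in box 4.
  C4 is out (column C already has a 3).
  B5 is out (row 5 already has a 3).
  C5 is out (row 5 already has a 3).
  A6 is out (row 6 already has a 3).
  So the only cell in box 4 that can hold 3 is A4.
  So A4 = 3.
For I9:
  Row 9 already contains {1, 3, 4, 6, 7, 8}.
  Column I already contains {1, 2, 3, 4, 5, 6, 7, 8}.
  Its 3×3 block (box 9) already contains {1, 3, 4, 6, 7, 8}.
  The only value from 1–9 not eliminated is 9, so I9 = 9.

6,3,9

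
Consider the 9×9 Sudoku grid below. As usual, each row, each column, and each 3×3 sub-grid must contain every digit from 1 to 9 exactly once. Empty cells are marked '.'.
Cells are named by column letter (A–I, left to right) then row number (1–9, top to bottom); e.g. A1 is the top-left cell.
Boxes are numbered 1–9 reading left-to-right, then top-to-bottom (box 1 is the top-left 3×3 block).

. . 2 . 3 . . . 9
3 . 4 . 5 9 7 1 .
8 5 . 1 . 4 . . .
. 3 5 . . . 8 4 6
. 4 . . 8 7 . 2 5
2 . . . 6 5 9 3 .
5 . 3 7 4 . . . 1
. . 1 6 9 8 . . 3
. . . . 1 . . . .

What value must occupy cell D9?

5

Cell D9 itself could take any of {2, 3, 5} by direct elimination.
Consider where 5 can go in column D.
D1 is out (box 2 already has a 5).
D2 is out (row 2 already has a 5).
D4 is out (row 4 already has a 5).
D5 is out (row 5 already has a 5).
D6 is out (row 6 already has a 5).
So the only cell in column D that can hold 5 is D9.
Therefore D9 = 5.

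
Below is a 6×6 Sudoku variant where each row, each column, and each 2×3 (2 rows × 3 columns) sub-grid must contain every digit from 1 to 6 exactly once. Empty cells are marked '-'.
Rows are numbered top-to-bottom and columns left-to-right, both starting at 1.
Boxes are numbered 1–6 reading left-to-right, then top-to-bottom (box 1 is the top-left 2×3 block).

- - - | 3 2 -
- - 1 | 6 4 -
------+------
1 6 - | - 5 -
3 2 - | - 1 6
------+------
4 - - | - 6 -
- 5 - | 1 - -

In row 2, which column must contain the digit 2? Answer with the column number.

1

Consider where 2 can go in row 2.
R2C2 is out (column 2 already has a 2).
R2C6 is out (box 2 already has a 2).
So the only cell in row 2 that can hold 2 is R2C1.
That is column 1.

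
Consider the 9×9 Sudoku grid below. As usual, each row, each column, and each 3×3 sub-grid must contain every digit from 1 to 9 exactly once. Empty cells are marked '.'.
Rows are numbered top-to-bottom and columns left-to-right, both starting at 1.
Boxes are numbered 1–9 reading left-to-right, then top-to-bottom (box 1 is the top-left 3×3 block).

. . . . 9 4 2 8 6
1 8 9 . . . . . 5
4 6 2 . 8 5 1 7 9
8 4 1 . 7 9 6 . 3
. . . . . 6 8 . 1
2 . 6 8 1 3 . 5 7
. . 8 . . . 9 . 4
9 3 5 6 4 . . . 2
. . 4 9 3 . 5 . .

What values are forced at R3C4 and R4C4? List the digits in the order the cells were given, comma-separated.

For R3C4:
  Row 3 already contains {1, 2, 4, 5, 6, 7, 8, 9}.
  Column 4 already contains {6, 8, 9}.
  Its 3×3 block (box 2) already contains {4, 5, 8, 9}.
  The only value from 1–9 not eliminated is 3, so R3C4 = 3.
For R4C4:
  Consider where 5 can go in row 4.
  R4C8 is out (column 8 already has a 5).
  So the only cell in row 4 that can hold 5 is R4C4.
  So R4C4 = 5.

3,5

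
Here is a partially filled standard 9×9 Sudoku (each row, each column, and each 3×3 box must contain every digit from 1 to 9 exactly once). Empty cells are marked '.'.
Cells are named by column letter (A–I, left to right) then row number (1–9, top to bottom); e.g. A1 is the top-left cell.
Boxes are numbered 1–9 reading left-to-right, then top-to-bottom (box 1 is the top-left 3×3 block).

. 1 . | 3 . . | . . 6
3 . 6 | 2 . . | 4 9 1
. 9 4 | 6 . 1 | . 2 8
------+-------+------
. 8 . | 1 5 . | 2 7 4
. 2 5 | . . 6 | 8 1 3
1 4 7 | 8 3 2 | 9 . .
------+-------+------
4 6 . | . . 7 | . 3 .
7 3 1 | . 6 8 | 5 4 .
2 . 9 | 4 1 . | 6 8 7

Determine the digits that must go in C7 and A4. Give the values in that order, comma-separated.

8,6

For C7:
  Row 7 already contains {3, 4, 6, 7}.
  Column C already contains {1, 4, 5, 6, 7, 9}.
  Its 3×3 block (box 7) already contains {1, 2, 3, 4, 6, 7, 9}.
  The only value from 1–9 not eliminated is 8, so C7 = 8.
For A4:
  Consider where 6 can go in box 4.
  C4 is out (column C already has a 6).
  A5 is out (row 5 already has a 6).
  So the only cell in box 4 that can hold 6 is A4.
  So A4 = 6.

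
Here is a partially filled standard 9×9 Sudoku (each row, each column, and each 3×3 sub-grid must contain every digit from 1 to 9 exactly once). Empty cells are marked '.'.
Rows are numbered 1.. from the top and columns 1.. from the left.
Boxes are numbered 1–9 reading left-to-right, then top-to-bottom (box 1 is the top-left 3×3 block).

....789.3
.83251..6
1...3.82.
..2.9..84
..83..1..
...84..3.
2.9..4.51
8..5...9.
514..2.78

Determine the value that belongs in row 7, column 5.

Cell row 7, column 5 itself could take any of {6, 8} by direct elimination.
Consider where 8 can go in row 7.
row 7, column 2 is out (column 2 already has a 8).
row 7, column 4 is out (column 4 already has a 8).
row 7, column 7 is out (column 7 already has a 8).
So the only cell in row 7 that can hold 8 is row 7, column 5.
Therefore row 7, column 5 = 8.

8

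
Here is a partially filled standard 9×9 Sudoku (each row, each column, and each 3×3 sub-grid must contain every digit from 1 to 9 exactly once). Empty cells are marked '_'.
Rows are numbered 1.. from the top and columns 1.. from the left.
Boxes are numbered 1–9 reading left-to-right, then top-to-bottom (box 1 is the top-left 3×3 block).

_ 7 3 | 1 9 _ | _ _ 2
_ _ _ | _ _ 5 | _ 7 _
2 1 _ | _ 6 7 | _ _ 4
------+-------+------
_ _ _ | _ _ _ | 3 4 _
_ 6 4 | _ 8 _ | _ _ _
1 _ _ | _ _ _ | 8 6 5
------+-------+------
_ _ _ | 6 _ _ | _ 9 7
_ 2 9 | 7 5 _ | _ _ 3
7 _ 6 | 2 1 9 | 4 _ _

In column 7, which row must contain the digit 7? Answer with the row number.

5

Consider where 7 can go in column 7.
row 1, column 7 is out (row 1 already has a 7).
row 2, column 7 is out (row 2 already has a 7).
row 3, column 7 is out (row 3 already has a 7).
row 7, column 7 is out (row 7 already has a 7).
row 8, column 7 is out (row 8 already has a 7).
So the only cell in column 7 that can hold 7 is row 5, column 7.
That is row 5.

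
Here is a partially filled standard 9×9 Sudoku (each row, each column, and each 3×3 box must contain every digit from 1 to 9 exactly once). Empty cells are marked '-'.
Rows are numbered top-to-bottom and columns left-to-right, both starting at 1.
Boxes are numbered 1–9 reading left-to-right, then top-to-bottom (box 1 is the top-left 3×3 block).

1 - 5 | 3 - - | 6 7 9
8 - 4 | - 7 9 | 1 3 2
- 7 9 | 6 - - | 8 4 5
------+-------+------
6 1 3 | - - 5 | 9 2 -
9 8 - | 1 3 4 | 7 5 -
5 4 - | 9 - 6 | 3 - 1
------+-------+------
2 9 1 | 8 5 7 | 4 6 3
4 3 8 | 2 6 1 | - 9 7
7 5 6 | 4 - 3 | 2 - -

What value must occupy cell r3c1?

Row 3 already contains {4, 5, 6, 7, 8, 9}.
Column 1 already contains {1, 2, 4, 5, 6, 7, 8, 9}.
Its 3×3 block (box 1) already contains {1, 4, 5, 7, 8, 9}.
The only value from 1–9 not eliminated is 3, so r3c1 = 3.

3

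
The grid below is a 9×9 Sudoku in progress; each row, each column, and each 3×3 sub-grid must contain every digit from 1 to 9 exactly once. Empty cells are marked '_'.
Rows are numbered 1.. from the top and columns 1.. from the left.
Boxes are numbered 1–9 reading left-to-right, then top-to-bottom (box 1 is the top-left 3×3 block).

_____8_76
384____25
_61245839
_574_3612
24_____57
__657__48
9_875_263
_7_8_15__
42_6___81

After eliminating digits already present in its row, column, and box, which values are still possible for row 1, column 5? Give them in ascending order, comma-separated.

1,3,9

Row 1 already contains {6, 7, 8}.
Column 5 already contains {4, 5, 7}.
Its 3×3 block (box 2) already contains {2, 4, 5, 8}.
Removing those from 1–9 leaves {1, 3, 9} as the candidates for row 1, column 5.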